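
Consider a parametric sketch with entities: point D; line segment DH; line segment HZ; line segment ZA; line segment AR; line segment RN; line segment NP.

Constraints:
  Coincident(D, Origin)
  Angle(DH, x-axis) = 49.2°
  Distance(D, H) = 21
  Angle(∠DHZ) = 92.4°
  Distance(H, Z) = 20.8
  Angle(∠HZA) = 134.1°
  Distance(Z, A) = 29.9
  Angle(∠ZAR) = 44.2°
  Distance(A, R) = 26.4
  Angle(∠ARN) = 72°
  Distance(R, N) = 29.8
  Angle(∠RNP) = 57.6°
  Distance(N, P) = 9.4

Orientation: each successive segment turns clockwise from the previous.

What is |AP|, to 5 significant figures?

23.887

∠ARN = 72.0° gives RN at 31.900° from the x-axis; with |RN| = 29.8, N = (38.098, 5.9772). ∠RNP = 57.6° gives NP at -90.500° from the x-axis; with |NP| = 9.4, P = (38.016, -3.4225). Then |AP| = |P − A| = 23.887.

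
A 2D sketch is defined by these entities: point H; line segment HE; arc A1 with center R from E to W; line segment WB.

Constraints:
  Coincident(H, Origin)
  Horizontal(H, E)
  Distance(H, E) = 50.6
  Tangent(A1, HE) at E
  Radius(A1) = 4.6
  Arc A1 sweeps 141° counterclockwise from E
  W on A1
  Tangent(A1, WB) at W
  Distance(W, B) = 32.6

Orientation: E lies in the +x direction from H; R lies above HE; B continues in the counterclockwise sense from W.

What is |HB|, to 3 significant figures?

40.2

H is at the origin; HE is horizontal with |HE| = 50.6 and E on the +x side, so E = (50.6, 0.00). Tangency of A1 to HE means the radius RE is perpendicular to HE, so R = E + (0, 4.6) = (50.6, 4.60). On A1, E sits at bearing -90° from R; a 141° counterclockwise sweep puts W at bearing 51°, so W = R + 4.6·(cos 51°, sin 51°) = (53.5, 8.17). Tangency of A1 to WB means the radius RW is perpendicular to WB, so WB runs along (−sin 51°, cos 51°); with |WB| = 32.6, B = (28.2, 28.7). Then |HB| = |B − H| = 40.2.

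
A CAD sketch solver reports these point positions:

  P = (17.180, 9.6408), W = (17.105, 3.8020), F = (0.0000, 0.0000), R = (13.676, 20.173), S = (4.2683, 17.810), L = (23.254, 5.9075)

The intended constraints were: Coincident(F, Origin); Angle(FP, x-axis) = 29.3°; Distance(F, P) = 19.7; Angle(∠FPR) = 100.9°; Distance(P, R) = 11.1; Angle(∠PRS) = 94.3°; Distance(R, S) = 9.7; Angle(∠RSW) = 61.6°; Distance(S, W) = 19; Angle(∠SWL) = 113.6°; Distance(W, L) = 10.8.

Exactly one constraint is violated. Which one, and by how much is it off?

Distance(W, L) = 10.8 — off by 4.30.

F = (0.00, 0.00) ✓; FP at 29.30° ✓; |FP| = 19.70 ✓; ∠FPR = 100.9° ✓; |PR| = 11.10 ✓; ∠PRS = 94.30° ✓; |RS| = 9.700 ✓; ∠RSW = 61.60° ✓; |SW| = 19.00 ✓; ∠SWL = 113.6° ✓; |WL| = 6.499 ✗.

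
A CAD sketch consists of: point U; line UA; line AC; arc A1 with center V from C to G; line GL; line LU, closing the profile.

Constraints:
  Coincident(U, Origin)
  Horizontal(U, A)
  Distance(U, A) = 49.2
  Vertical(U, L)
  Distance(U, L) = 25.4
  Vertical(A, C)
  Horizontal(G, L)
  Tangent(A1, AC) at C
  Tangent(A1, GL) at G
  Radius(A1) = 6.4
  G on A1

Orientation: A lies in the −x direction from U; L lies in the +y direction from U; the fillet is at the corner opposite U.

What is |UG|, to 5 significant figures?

49.769

The virtual corner opposite U is at (-49.200, 25.400). The tangent condition forces VC to be normal to AC and A1 meets GL tangentially, so VG is at right angles to GL, with radius 6.4, so the center V sits 6.4 in from both sides at V = (-42.800, 19.000). That places the tangent points at C = (-49.200, 19.000) on AC and G = (-42.800, 25.400) on GL. Then |UG| = |G − U| = 49.769.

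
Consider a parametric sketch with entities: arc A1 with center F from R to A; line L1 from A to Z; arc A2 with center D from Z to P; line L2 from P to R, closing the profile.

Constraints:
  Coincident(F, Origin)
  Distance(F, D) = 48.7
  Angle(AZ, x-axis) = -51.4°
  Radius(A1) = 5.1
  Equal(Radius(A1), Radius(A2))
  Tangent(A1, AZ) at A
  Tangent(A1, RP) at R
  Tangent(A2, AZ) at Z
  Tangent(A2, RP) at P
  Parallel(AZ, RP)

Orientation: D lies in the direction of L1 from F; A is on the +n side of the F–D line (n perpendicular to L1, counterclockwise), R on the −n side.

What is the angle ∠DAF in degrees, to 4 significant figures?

84.02°

F is at the origin and D lies 48.7 along u from F, so D = 48.7·u = (30.38, -38.06). Tangency of A1 to both parallel lines with radius 5.1 puts A and R at F ± 5.1·n: A = (3.986, 3.182), R = (-3.986, -3.182). Then cos ∠DAF = AD·AF / (|AD||AF|), giving 84.02°.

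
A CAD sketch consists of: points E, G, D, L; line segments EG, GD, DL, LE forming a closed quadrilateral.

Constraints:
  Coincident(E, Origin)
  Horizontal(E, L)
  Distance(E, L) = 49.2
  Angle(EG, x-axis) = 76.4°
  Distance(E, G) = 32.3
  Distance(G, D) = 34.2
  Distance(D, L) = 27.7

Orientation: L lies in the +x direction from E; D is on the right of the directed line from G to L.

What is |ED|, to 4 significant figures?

21.50

E is at the origin; E and L share the same y with |EL| = 49.2 and L in +x, so L = (49.2, 0). EG runs at 76.4° with |EG| = 32.3, so G = (7.595, 31.39). D is determined by |GD| = 34.2 and |DL| = 27.7 together: it lies at the intersection of circle(G, 34.2) and circle(L, 27.7). With |GL| = 52.12, the foot of the radical line on GL is 29.92 from G and the perpendicular offset is √(34.2² − 29.92²) = 16.57. Taking the right-of-GL solution: D = (21.50, 0.1488).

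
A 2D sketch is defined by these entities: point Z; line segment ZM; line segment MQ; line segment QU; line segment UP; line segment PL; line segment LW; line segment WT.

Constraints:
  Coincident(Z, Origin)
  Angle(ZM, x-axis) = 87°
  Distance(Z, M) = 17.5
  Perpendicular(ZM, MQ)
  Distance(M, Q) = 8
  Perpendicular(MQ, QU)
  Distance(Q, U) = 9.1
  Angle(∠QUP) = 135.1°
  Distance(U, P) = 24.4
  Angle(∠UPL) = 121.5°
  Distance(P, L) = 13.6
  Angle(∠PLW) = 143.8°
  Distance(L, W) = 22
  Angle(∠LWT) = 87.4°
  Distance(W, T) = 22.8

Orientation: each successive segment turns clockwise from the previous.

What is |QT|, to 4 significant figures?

27.73

Z is at the origin; ZM runs at 87.0° with length 17.5, so M = (0.9159, 17.48). ZM is perpendicular to MQ, so MQ runs at -3.000°; with |MQ| = 8.0, Q = (8.905, 17.06). The perpendicularity gives QU at right angles to MQ, so QU runs at -93.00°; with |QU| = 9.1, U = (8.429, 7.970). ∠QUP = 135.1° gives UP at -137.9° from the x-axis; with |UP| = 24.4, P = (-9.676, -8.389). ∠UPL = 121.5° gives PL at 163.6° from the x-axis; with |PL| = 13.6, L = (-22.72, -4.549). ∠PLW = 143.8° gives LW at 127.4° from the x-axis; with |LW| = 22.0, W = (-36.08, 12.93). ∠LWT = 87.4° gives WT at 34.80° from the x-axis; with |WT| = 22.8, T = (-17.36, 25.94). Then |QT| = |T − Q| = 27.73.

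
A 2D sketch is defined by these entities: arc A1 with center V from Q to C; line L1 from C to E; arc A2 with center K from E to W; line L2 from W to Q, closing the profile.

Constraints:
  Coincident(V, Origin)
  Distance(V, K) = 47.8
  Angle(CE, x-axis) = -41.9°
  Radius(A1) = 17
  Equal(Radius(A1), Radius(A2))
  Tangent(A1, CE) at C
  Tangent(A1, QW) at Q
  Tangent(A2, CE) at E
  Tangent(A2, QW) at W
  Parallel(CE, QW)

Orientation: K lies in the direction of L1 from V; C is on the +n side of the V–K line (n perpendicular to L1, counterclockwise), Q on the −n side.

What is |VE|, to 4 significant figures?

50.73

Tangency of A1 to both parallel lines with radius 17.0 puts C and Q at V ± 17.0·n: C = (11.35, 12.65), Q = (-11.35, -12.65). Equal radii place E and W the same way about K: E = K + 17.0·n = (46.93, -19.27), W = K − 17.0·n = (24.22, -44.58). Then |VE| = |E − V| = 50.73.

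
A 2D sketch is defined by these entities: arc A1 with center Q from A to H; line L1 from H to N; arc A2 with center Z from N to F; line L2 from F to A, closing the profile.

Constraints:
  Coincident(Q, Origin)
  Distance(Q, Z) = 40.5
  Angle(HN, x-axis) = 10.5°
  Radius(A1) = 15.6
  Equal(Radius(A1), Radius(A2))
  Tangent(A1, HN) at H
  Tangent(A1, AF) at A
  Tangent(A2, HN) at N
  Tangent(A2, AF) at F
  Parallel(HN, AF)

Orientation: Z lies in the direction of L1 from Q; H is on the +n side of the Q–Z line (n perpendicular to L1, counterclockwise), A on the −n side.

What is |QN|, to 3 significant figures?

43.4

The slot axis is L1's direction at 10.5°, so u = (cos 10.5°, sin 10.5°) = (0.983, 0.182) and n = (−sin 10.5°, cos 10.5°) = (-0.182, 0.983). Q is at the origin and Z lies 40.5 along u from Q, so Z = 40.5·u = (39.8, 7.38). Tangency of A1 to both parallel lines with radius 15.6 puts H and A at Q ± 15.6·n: H = (-2.84, 15.3), A = (2.84, -15.3). Equal radii place N and F the same way about Z: N = Z + 15.6·n = (37.0, 22.7), F = Z − 15.6·n = (42.7, -7.96). Then |QN| = |N − Q| = 43.4.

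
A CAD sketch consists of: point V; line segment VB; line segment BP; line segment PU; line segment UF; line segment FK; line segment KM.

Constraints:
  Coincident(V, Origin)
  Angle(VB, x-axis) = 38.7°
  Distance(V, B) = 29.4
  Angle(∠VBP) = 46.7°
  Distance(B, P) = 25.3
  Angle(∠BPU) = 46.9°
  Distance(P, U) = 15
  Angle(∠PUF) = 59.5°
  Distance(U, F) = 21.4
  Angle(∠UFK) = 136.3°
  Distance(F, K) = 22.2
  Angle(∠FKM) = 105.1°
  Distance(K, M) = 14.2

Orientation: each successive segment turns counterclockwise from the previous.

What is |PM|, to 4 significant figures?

27.43

V is at the origin; VB runs at 38.7° with length 29.4, so B = (22.94, 18.38). ∠VBP = 46.7° gives BP at 172.0° from the x-axis; with |BP| = 25.3, P = (-2.109, 21.90). ∠BPU = 46.9° gives PU at -54.90° from the x-axis; with |PU| = 15.0, U = (6.516, 9.631). ∠PUF = 59.5° gives UF at 65.60° from the x-axis; with |UF| = 21.4, F = (15.36, 29.12). ∠UFK = 136.3° gives FK at 109.3° from the x-axis; with |FK| = 22.2, K = (8.019, 50.07). ∠FKM = 105.1° gives KM at -175.8° from the x-axis; with |KM| = 14.2, M = (-6.143, 49.03). Then |PM| = |M − P| = 27.43.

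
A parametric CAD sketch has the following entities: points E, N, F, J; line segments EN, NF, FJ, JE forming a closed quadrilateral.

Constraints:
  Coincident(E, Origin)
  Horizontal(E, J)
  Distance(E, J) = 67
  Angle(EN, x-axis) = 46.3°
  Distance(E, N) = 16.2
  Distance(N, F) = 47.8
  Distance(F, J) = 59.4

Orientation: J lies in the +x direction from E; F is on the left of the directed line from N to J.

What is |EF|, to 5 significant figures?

63.807

Checks: |NF| = 47.80 ✓; |FJ| = 59.40 ✓.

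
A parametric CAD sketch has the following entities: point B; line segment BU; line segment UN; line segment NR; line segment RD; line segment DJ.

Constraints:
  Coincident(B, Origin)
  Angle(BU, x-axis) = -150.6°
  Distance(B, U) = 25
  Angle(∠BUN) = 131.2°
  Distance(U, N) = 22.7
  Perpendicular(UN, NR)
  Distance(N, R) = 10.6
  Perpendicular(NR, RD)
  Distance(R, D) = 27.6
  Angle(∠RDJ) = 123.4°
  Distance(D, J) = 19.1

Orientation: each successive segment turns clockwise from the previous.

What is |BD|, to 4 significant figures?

14.18

B is at the origin; BU runs at -150.6° with length 25.0, so U = (-21.78, -12.27). ∠BUN = 131.2° gives UN at 160.6° from the x-axis; with |UN| = 22.7, N = (-43.19, -4.733). UN is perpendicular to NR, so NR runs at 70.60°; with |NR| = 10.6, R = (-39.67, 5.266). The perpendicularity gives RD at right angles to NR, so RD runs at -19.40°; with |RD| = 27.6, D = (-13.64, -3.902). Then |BD| = |D − B| = 14.18.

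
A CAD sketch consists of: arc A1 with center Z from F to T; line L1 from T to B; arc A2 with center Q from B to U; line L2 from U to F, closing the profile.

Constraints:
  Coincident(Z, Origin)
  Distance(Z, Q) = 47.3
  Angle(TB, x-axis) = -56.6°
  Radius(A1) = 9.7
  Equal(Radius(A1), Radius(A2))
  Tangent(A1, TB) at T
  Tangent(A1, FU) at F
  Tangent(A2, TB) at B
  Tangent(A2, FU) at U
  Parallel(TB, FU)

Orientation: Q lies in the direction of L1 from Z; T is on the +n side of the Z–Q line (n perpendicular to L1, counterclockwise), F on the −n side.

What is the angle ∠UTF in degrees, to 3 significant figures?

67.7°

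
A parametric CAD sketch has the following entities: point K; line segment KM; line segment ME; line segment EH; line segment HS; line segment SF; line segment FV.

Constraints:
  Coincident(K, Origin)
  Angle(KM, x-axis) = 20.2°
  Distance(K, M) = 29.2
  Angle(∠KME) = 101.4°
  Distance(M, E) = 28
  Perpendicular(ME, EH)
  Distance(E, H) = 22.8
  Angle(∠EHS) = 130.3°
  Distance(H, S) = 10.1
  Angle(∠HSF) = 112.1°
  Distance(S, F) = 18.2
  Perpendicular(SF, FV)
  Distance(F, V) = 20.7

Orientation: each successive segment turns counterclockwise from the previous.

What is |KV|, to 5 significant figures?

32.572

∠HSF = 112.1° gives SF at -53.600° from the x-axis; with |SF| = 18.2, F = (6.1118, 11.004). The perpendicularity gives FV at right angles to SF, so FV runs at 36.400°; with |FV| = 20.7, V = (22.773, 23.288). Then |KV| = |V − K| = 32.572.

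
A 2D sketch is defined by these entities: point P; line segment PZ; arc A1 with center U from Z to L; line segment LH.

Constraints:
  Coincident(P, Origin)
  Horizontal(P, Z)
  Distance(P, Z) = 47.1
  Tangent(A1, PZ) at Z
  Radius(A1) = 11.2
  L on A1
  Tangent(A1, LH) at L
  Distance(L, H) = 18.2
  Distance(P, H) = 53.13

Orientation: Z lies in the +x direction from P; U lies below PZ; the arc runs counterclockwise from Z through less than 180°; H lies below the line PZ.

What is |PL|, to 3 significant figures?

39.4

Checks: P.y = 0.00, Z.y = 0.00 ✓; |UL| = 11.20 ✓; ∠(UL, LH) = 90.00° ✓; |LH| = 18.20 ✓; |PH| = 53.13 ✓.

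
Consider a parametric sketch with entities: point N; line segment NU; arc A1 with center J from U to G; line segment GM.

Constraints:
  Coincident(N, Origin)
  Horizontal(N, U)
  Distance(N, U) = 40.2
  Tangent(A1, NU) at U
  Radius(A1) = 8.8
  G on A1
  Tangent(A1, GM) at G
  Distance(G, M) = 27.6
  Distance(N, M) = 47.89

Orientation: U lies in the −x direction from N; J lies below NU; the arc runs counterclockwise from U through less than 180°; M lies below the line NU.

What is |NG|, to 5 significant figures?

49.350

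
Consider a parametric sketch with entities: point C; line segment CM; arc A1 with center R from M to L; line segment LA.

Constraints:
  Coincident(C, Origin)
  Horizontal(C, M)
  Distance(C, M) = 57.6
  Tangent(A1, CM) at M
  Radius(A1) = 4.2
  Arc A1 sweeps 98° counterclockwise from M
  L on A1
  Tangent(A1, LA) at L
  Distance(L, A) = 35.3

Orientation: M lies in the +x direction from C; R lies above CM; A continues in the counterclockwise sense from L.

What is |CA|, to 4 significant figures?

69.36

On A1, M sits at bearing -90° from R; a 98° counterclockwise sweep puts L at bearing 8°, so L = R + 4.2·(cos 8°, sin 8°) = (61.76, 4.785). The tangent condition forces RL to be normal to LA, so LA runs along (−sin 8°, cos 8°); with |LA| = 35.3, A = (56.85, 39.74). Then |CA| = |A − C| = 69.36.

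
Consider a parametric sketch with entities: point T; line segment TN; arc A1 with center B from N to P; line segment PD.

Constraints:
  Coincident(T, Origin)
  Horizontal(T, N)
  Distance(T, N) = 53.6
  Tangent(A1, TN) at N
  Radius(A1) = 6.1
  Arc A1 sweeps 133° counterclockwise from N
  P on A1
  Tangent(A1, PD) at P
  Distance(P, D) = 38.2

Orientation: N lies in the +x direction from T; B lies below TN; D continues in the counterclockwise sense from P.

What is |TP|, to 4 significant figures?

50.20

T is at the origin; TN is horizontal with |TN| = 53.6 and N on the +x side, so N = (53.60, 0.000). A1 meets TN tangentially, so BN is at right angles to TN, so B = N + (0, -6.1) = (53.60, -6.100). On A1, N sits at bearing 90° from B; a 133° counterclockwise sweep puts P at bearing 223°, so P = B + 6.1·(cos 223°, sin 223°) = (49.14, -10.26). Then |TP| = |P − T| = 50.20.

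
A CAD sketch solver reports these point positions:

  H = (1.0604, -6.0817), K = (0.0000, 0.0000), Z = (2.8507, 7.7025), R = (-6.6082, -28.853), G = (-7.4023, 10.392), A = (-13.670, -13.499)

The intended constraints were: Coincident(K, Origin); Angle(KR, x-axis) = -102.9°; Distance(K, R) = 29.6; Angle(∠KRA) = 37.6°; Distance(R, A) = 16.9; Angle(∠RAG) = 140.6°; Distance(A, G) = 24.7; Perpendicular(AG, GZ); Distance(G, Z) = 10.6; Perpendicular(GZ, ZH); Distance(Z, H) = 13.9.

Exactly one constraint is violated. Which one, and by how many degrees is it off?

Perpendicular(GZ, ZH) — off by 7.30°.

K = (0.00, 0.00) ✓; KR at -102.9° ✓; |KR| = 29.60 ✓; ∠KRA = 37.60° ✓; |RA| = 16.90 ✓; ∠RAG = 140.6° ✓; |AG| = 24.70 ✓; ∠(AG, GZ) = 90.00° ✓; |GZ| = 10.60 ✓; ∠(GZ, ZH) = 82.70° ✗; |ZH| = 13.90 ✓.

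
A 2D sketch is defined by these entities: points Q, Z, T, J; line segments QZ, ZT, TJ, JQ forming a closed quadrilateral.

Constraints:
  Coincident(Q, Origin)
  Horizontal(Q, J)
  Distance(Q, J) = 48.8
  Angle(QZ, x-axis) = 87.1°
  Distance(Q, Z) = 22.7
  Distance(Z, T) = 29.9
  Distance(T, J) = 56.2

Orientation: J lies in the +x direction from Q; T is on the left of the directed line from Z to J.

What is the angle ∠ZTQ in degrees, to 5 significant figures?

13.766°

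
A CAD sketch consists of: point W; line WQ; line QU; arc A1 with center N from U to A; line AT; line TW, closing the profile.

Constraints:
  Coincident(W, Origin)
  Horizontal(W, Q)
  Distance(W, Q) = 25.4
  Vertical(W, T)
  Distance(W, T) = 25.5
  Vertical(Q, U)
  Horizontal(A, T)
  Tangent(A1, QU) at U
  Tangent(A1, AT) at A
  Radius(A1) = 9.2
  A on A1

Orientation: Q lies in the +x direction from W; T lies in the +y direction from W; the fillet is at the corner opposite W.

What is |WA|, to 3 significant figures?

30.2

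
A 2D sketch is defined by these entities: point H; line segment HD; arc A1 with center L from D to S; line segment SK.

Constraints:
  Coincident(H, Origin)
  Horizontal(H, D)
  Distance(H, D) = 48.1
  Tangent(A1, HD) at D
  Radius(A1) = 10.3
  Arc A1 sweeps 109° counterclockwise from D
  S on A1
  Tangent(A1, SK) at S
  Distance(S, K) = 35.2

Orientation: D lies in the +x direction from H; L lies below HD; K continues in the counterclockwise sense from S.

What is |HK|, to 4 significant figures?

68.45

H is at the origin; HD is horizontal with |HD| = 48.1 and D on the +x side, so D = (48.10, 0.000). Since A1 is tangent to HD there, LD ⟂ HD, so L = D + (0, -10.3) = (48.10, -10.30). On A1, D sits at bearing 90° from L; a 109° counterclockwise sweep puts S at bearing 199°, so S = L + 10.3·(cos 199°, sin 199°) = (38.36, -13.65). The tangent condition forces LS to be normal to SK, so SK runs along (−sin 199°, cos 199°); with |SK| = 35.2, K = (49.82, -46.94). Then |HK| = |K − H| = 68.45.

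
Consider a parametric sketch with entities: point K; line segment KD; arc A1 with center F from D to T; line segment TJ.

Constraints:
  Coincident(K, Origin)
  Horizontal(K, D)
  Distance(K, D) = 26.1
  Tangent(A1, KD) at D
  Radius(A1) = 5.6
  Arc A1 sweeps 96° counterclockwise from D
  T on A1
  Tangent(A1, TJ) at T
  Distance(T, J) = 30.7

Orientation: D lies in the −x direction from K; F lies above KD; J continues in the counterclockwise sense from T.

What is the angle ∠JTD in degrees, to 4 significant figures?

132.0°

K is at the origin; K and D share the same y with |KD| = 26.1 and D on the −x side, so D = (-26.10, 0.000). A1 meets KD tangentially, so FD is at right angles to KD, so F = D + (0, 5.6) = (-26.10, 5.600). On A1, D sits at bearing -90° from F; a 96° counterclockwise sweep puts T at bearing 6°, so T = F + 5.6·(cos 6°, sin 6°) = (-20.53, 6.185). A1 meets TJ tangentially, so FT is at right angles to TJ, so TJ runs along (−sin 6°, cos 6°); with |TJ| = 30.7, J = (-23.74, 36.72). Then cos ∠JTD = TJ·TD / (|TJ||TD|), giving 132.0°.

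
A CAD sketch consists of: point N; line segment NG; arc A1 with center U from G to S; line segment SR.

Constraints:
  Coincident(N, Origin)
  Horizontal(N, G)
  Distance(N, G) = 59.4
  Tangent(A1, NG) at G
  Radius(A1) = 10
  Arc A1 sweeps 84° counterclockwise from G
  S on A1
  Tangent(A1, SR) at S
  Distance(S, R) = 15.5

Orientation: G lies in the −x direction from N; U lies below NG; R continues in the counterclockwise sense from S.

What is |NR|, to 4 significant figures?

75.03

N is at the origin; N and G share the same y with |NG| = 59.4 and G on the −x side, so G = (-59.40, 0.000). Since A1 is tangent to NG there, UG ⟂ NG, so U = G + (0, -10) = (-59.40, -10.00). On A1, G sits at bearing 90° from U; an 84° counterclockwise sweep puts S at bearing 174°, so S = U + 10.0·(cos 174°, sin 174°) = (-69.35, -8.955). The tangent condition forces US to be normal to SR, so SR runs along (−sin 174°, cos 174°); with |SR| = 15.5, R = (-70.97, -24.37). Then |NR| = |R − N| = 75.03.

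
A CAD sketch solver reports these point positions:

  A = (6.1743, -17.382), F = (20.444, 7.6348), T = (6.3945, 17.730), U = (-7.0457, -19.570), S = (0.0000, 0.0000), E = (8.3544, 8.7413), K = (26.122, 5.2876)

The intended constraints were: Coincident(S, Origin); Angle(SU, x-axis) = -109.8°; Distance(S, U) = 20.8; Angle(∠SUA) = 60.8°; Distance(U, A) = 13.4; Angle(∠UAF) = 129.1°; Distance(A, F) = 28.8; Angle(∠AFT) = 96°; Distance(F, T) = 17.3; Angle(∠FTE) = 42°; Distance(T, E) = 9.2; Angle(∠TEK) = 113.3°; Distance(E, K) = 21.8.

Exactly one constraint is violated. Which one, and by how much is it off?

Distance(E, K) = 21.8 — off by 3.70.

S = (0.00, 0.00) ✓; SU at -109.8° ✓; |SU| = 20.80 ✓; ∠SUA = 60.80° ✓; |UA| = 13.40 ✓; ∠UAF = 129.1° ✓; |AF| = 28.80 ✓; ∠AFT = 96.00° ✓; |FT| = 17.30 ✓; ∠FTE = 42.00° ✓; |TE| = 9.200 ✓; ∠TEK = 113.3° ✓; |EK| = 18.10 ✗.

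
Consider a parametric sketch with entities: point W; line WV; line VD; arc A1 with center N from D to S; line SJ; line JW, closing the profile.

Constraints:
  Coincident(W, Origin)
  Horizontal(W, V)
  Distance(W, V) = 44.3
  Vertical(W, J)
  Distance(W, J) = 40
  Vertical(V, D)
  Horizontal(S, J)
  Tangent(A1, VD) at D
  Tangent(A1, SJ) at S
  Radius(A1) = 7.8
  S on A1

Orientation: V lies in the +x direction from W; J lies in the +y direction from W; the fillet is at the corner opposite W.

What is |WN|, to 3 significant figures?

48.7

W is at the origin; W and V share the same y with |WV| = 44.3 and V on the +x side, so V = (44.3, 0.00). W and J share the same x with |WJ| = 40.0 and J on the +y side, so J = (0.00, 40.0). The virtual corner opposite W is at (44.3, 40.0). Since A1 is tangent to VD there, ND ⟂ VD and tangency of A1 to SJ means the radius NS is perpendicular to SJ, with radius 7.8, so the center N sits 7.8 in from both sides at N = (36.5, 32.2). Then |WN| = |N − W| = 48.7.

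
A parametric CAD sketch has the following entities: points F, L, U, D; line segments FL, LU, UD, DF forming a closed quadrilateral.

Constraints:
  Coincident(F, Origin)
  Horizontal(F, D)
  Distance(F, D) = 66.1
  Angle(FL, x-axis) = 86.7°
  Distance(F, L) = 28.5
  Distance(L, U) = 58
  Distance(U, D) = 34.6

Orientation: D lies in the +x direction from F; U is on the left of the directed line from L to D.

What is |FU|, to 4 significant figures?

68.40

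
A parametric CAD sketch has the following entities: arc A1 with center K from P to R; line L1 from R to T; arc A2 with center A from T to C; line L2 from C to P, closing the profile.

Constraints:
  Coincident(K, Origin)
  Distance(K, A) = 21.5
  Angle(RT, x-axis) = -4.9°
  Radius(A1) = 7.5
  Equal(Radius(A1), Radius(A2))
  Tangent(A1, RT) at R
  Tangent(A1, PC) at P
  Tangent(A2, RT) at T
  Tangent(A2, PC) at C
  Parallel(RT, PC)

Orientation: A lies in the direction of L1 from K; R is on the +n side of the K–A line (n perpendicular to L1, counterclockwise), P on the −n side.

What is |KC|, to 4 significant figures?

22.77

The slot axis is L1's direction at -4.9°, so u = (cos -4.9°, sin -4.9°) = (0.9963, -0.08542) and n = (−sin -4.9°, cos -4.9°) = (0.08542, 0.9963). K is at the origin and A lies 21.5 along u from K, so A = 21.5·u = (21.42, -1.836). Tangency of A1 to both parallel lines with radius 7.5 puts R and P at K ± 7.5·n: R = (0.6406, 7.473), P = (-0.6406, -7.473). Equal radii place T and C the same way about A: T = A + 7.5·n = (22.06, 5.636), C = A − 7.5·n = (20.78, -9.309). Then |KC| = |C − K| = 22.77.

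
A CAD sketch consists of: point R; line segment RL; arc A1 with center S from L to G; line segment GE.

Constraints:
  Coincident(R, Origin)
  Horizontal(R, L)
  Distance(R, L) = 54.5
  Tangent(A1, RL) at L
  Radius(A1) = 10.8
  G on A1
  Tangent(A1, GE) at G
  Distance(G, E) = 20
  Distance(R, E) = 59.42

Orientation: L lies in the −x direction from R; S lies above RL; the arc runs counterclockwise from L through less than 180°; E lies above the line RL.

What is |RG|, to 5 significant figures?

46.169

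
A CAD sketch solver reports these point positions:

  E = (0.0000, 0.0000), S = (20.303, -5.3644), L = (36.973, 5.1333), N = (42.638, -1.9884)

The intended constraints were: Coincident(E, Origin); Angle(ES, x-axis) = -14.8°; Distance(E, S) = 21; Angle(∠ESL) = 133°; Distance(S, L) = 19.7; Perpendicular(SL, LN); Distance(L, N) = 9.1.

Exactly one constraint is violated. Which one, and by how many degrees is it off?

Perpendicular(SL, LN) — off by 6.30°.

E = (0.00, 0.00) ✓; ES at -14.80° ✓; |ES| = 21.00 ✓; ∠ESL = 133.0° ✓; |SL| = 19.70 ✓; ∠(SL, LN) = 83.70° ✗; |LN| = 9.100 ✓.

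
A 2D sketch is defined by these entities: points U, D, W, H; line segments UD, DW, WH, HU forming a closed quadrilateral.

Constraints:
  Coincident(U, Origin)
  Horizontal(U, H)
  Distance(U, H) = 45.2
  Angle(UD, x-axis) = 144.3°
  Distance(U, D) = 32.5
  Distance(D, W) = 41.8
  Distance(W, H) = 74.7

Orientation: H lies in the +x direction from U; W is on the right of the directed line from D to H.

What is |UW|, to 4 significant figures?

34.55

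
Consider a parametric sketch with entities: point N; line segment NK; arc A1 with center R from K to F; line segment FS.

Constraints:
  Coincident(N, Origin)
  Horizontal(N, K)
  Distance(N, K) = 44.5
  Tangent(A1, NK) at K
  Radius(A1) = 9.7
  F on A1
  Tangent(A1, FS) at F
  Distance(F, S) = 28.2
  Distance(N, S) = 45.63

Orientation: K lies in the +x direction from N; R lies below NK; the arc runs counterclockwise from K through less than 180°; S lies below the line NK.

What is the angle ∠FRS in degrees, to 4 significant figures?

71.02°

Checks: |RF| = 9.700 ✓; ∠(RF, FS) = 90.00° ✓; |FS| = 28.20 ✓; |NS| = 45.63 ✓.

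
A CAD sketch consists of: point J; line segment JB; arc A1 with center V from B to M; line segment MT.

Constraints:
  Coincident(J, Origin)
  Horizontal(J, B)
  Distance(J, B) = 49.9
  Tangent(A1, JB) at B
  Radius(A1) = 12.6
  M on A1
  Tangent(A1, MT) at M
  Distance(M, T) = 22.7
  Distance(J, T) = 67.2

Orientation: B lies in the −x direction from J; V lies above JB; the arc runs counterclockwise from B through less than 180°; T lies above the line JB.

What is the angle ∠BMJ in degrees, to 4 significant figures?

86.95°

J is at the origin; J and B share the same y with |JB| = 49.9 and B on the −x side, so B = (-49.90, 0.000). Tangency of A1 to JB means the radius VB is perpendicular to JB, so V = B + (0, 12.6) = (-49.90, 12.60). Since VM ⟂ MT (tangency), |VT| = √(12.6² + 22.7²) = 25.96 regardless of where M sits on A1. So T lies on both circle(J, 67.2) and circle(V, 25.96); the above-JB intersection is T = (-55.45, 37.96). M is the foot of the tangent from T: M = (-40.45, 20.93).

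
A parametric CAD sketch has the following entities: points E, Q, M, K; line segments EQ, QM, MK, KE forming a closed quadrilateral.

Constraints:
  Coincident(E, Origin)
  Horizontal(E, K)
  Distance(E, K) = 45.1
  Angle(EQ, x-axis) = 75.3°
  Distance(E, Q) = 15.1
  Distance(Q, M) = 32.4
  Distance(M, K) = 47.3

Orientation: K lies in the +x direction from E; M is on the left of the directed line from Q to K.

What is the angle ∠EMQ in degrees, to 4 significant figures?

6.225°

E is at the origin; EK is horizontal with |EK| = 45.1 and K in +x, so K = (45.1, 0). EQ runs at 75.3° with |EQ| = 15.1, so Q = (3.832, 14.61). M is determined by |QM| = 32.4 and |MK| = 47.3 together: it lies at the intersection of circle(Q, 32.4) and circle(K, 47.3). With |QK| = 43.78, the foot of the radical line on QK is 8.325 from Q and the perpendicular offset is √(32.4² − 8.325²) = 31.31. Taking the left-of-QK solution: M = (22.13, 41.35).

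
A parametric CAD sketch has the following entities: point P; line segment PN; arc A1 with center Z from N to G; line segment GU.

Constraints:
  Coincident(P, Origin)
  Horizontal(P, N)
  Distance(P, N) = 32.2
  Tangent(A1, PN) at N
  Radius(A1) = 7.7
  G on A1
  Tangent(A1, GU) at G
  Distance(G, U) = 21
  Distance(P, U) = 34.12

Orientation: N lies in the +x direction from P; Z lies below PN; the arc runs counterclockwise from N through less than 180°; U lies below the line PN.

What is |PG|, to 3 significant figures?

25.4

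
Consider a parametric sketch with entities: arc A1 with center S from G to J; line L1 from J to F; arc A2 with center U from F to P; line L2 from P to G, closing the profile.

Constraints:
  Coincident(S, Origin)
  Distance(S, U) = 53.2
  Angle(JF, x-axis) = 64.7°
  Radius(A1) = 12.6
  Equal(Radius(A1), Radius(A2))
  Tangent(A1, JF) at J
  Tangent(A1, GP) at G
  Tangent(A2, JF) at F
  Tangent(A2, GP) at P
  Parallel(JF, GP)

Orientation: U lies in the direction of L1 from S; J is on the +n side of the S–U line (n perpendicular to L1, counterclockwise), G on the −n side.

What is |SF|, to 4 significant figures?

54.67

The slot axis is L1's direction at 64.7°, so u = (cos 64.7°, sin 64.7°) = (0.4274, 0.9041) and n = (−sin 64.7°, cos 64.7°) = (-0.9041, 0.4274). S is at the origin and U lies 53.2 along u from S, so U = 53.2·u = (22.74, 48.10). Tangency of A1 to both parallel lines with radius 12.6 puts J and G at S ± 12.6·n: J = (-11.39, 5.385), G = (11.39, -5.385). Equal radii place F and P the same way about U: F = U + 12.6·n = (11.34, 53.48), P = U − 12.6·n = (34.13, 42.71). Then |SF| = |F − S| = 54.67.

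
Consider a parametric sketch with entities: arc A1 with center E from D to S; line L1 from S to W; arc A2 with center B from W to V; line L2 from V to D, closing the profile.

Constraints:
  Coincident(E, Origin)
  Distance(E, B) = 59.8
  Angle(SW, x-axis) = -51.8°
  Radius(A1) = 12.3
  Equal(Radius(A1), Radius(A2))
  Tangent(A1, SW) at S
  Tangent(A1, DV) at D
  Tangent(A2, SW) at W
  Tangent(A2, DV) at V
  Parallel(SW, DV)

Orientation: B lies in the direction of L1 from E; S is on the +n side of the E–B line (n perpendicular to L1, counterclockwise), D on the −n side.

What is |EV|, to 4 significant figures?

61.05

The slot axis is L1's direction at -51.8°, so u = (cos -51.8°, sin -51.8°) = (0.6184, -0.7859) and n = (−sin -51.8°, cos -51.8°) = (0.7859, 0.6184). E is at the origin and B lies 59.8 along u from E, so B = 59.8·u = (36.98, -46.99). Tangency of A1 to both parallel lines with radius 12.3 puts S and D at E ± 12.3·n: S = (9.666, 7.606), D = (-9.666, -7.606). Equal radii place W and V the same way about B: W = B + 12.3·n = (46.65, -39.39), V = B − 12.3·n = (27.31, -54.60). Then |EV| = |V − E| = 61.05.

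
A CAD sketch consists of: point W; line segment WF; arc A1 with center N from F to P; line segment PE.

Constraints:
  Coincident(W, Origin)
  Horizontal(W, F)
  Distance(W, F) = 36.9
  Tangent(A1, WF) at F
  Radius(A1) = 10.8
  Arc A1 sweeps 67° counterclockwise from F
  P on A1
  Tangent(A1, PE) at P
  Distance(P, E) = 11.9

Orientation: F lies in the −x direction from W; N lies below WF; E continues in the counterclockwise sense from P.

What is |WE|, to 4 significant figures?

54.39

W is at the origin; WF is horizontal with |WF| = 36.9 and F on the −x side, so F = (-36.90, 0.000). The tangent condition forces NF to be normal to WF, so N = F + (0, -10.8) = (-36.90, -10.80). On A1, F sits at bearing 90° from N; a 67° counterclockwise sweep puts P at bearing 157°, so P = N + 10.8·(cos 157°, sin 157°) = (-46.84, -6.580). Since A1 is tangent to PE there, NP ⟂ PE, so PE runs along (−sin 157°, cos 157°); with |PE| = 11.9, E = (-51.49, -17.53). Then |WE| = |E − W| = 54.39.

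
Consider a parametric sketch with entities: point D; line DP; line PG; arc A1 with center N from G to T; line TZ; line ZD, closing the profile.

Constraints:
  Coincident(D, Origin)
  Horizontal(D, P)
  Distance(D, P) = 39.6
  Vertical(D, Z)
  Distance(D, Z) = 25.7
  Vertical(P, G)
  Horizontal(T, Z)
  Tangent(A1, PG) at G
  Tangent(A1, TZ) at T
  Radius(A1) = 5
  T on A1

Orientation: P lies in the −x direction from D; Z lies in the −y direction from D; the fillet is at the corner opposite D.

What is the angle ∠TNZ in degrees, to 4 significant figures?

81.78°

D is at the origin; DP is horizontal with |DP| = 39.6 and P on the −x side, so P = (-39.60, 0.000). D and Z share the same x with |DZ| = 25.7 and Z on the −y side, so Z = (0.000, -25.70). The virtual corner opposite D is at (-39.60, -25.70). The tangent condition forces NG to be normal to PG and tangency of A1 to TZ means the radius NT is perpendicular to TZ, with radius 5.0, so the center N sits 5.0 in from both sides at N = (-34.60, -20.70). That places the tangent points at G = (-39.60, -20.70) on PG and T = (-34.60, -25.70) on TZ. Then cos ∠TNZ = NT·NZ / (|NT||NZ|), giving 81.78°.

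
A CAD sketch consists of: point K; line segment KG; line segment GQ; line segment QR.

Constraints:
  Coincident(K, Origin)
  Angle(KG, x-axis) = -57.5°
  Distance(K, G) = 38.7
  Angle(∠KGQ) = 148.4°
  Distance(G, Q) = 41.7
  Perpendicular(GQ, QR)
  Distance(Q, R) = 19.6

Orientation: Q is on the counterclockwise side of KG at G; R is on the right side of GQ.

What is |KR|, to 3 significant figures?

84.6

K is at the origin; KG runs at -57.5° with length 38.7, so G = 38.7·(cos -57.5°, sin -57.5°) = (20.8, -32.6). ∠KGQ = 148.4°, so GQ runs at -57.5° + (180° − 148.4°) = -25.9° from the x-axis; with |GQ| = 41.7, Q = G + 41.7·(cos -25.9°, sin -25.9°) = (58.3, -50.9). The perpendicularity gives QR at right angles to GQ; with |QR| = 19.6 on the right of GQ, R = Q + 19.6·(-0.437, -0.900) = (49.7, -68.5). Then |KR| = |R − K| = 84.6.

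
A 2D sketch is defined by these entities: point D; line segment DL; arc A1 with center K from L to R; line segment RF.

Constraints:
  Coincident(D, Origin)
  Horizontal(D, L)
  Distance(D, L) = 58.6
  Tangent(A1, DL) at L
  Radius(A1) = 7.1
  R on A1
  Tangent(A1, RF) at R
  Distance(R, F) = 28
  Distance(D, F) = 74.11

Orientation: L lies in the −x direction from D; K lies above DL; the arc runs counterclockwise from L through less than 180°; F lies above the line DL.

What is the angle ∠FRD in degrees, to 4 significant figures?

128.7°

D is at the origin; DL is horizontal with |DL| = 58.6 and L on the −x side, so L = (-58.60, 0.000). A1 meets DL tangentially, so KL is at right angles to DL, so K = L + (0, 7.1) = (-58.60, 7.100). Since KR ⟂ RF (tangency), |KF| = √(7.1² + 28.0²) = 28.89 regardless of where R sits on A1. So F lies on both circle(D, 74.11) and circle(K, 28.89); the above-DL intersection is F = (-65.21, 35.22). R is the foot of the tangent from F: R = (-52.30, 10.37).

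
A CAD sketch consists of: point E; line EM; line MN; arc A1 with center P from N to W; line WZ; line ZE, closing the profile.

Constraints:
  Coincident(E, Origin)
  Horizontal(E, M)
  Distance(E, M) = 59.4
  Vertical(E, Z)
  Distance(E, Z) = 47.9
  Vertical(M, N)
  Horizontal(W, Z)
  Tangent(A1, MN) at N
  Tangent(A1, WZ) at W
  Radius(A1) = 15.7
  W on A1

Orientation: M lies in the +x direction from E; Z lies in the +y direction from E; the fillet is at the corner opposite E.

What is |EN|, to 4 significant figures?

67.57

E is at the origin; E and M share the same y with |EM| = 59.4 and M on the +x side, so M = (59.40, 0.000). EZ is vertical with |EZ| = 47.9 and Z on the +y side, so Z = (0.000, 47.90). The virtual corner opposite E is at (59.40, 47.90). A1 meets MN tangentially, so PN is at right angles to MN and tangency of A1 to WZ means the radius PW is perpendicular to WZ, with radius 15.7, so the center P sits 15.7 in from both sides at P = (43.70, 32.20). That places the tangent points at N = (59.40, 32.20) on MN and W = (43.70, 47.90) on WZ. Then |EN| = |N − E| = 67.57.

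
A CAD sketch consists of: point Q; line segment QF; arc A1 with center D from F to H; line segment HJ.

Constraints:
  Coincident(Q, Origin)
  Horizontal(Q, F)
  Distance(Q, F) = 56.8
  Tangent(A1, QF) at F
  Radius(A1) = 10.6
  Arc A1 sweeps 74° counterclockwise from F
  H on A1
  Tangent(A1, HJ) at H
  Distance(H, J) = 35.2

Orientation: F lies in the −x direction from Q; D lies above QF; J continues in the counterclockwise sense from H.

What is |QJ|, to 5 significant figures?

55.549

Q is at the origin; Q and F share the same y with |QF| = 56.8 and F on the −x side, so F = (-56.800, 0.0000). The tangent condition forces DF to be normal to QF, so D = F + (0, 10.6) = (-56.800, 10.600). On A1, F sits at bearing -90° from D; a 74° counterclockwise sweep puts H at bearing -16°, so H = D + 10.6·(cos -16°, sin -16°) = (-46.611, 7.6782). Since A1 is tangent to HJ there, DH ⟂ HJ, so HJ runs along (−sin -16°, cos -16°); with |HJ| = 35.2, J = (-36.908, 41.515). Then |QJ| = |J − Q| = 55.549.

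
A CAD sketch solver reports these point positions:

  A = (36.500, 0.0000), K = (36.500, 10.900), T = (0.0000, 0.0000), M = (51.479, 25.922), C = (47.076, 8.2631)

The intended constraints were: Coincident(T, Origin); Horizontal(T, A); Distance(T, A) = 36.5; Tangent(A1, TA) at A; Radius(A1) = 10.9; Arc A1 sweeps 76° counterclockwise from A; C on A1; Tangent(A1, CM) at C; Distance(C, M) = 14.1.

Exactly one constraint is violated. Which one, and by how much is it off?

Distance(C, M) = 14.1 — off by 4.10.

T = (0.00, 0.00) ✓; T.y = 0.00, A.y = 0.00 ✓; |TA| = 36.50 ✓; ∠(KA, AT) = 90.00° ✓; |KA| = 10.90 ✓; bearing(K→C) − bearing(K→A) = 76.00° ✓; |KC| = 10.90 ✓; ∠(KC, CM) = 90.00° ✓; |CM| = 18.20 ✗.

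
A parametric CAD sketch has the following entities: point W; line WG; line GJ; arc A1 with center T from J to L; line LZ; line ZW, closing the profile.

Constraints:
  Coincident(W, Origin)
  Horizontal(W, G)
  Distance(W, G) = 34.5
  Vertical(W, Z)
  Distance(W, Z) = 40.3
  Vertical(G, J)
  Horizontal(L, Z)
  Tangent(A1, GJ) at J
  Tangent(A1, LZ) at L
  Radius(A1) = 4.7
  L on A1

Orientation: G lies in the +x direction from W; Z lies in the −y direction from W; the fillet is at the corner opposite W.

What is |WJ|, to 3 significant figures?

49.6

W is at the origin; WG is horizontal with |WG| = 34.5 and G on the +x side, so G = (34.5, 0.00). WZ is vertical with |WZ| = 40.3 and Z on the −y side, so Z = (0.00, -40.3). The virtual corner opposite W is at (34.5, -40.3). Tangency of A1 to GJ means the radius TJ is perpendicular to GJ and tangency of A1 to LZ means the radius TL is perpendicular to LZ, with radius 4.7, so the center T sits 4.7 in from both sides at T = (29.8, -35.6). That places the tangent points at J = (34.5, -35.6) on GJ and L = (29.8, -40.3) on LZ. Then |WJ| = |J − W| = 49.6.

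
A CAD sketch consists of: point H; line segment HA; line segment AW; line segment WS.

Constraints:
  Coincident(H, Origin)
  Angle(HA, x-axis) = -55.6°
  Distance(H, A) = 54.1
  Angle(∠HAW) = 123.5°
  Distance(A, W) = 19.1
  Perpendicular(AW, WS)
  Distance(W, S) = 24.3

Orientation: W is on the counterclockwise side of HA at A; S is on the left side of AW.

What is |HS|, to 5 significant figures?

53.200

H is at the origin; HA runs at -55.6° with length 54.1, so A = 54.1·(cos -55.6°, sin -55.6°) = (30.565, -44.639). ∠HAW = 123.5°, so AW runs at -55.6° + (180° − 123.5°) = 0.90000° from the x-axis; with |AW| = 19.1, W = A + 19.1·(cos 0.90000°, sin 0.90000°) = (49.662, -44.339). AW is perpendicular to WS; with |WS| = 24.3 on the left of AW, S = W + 24.3·(-0.015707, 0.99988) = (49.281, -20.042). Then |HS| = |S − H| = 53.200.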